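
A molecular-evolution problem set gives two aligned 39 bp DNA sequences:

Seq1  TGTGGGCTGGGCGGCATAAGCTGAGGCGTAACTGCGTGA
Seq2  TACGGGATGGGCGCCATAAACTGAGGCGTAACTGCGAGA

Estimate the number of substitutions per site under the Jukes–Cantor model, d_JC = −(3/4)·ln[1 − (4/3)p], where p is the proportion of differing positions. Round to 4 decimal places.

0.1722

Mismatches occur at site 2 (G/A), site 3 (T/C), site 7 (C/A), site 14 (G/C), site 20 (G/A), site 37 (T/A).
p = 6/39 = 0.153846.
d = −0.75 · ln(1 − (4/3)·0.153846) = −0.75 · ln(0.794872) = −0.75 · (-0.229574) = 0.1722.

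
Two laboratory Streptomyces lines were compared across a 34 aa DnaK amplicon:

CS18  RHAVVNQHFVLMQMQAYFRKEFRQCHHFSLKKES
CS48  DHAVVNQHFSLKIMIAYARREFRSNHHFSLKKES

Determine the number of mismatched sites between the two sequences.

The sequences differ at positions 1 (R/D), 10 (V/S), 12 (M/K), 13 (Q/I), 15 (Q/I), 18 (F/A), 20 (K/R), 24 (Q/S), 25 (C/N).
That gives 9 mismatches out of 34 aligned sites, so the Hamming distance is 9.

9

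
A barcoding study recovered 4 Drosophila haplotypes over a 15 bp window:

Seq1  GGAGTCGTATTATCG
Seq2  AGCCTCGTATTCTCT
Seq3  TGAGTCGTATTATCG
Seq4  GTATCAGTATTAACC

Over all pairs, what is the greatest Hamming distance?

Pairwise Hamming distances:
  Seq1 vs Seq2: 5
  Seq1 vs Seq3: 1
  Seq1 vs Seq4: 6
  Seq2 vs Seq3: 5
  Seq2 vs Seq4: 9
  Seq3 vs Seq4: 7
The largest is 9, between Seq2 and Seq4.

9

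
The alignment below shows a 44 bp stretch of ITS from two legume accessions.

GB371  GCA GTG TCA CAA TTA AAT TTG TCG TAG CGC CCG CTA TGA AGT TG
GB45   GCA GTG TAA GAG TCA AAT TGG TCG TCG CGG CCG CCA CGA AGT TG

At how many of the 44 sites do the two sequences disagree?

Differing sites — 8:C/A; 10:C/G; 12:A/G; 14:T/C; 20:T/G; 26:A/C; 30:C/G; 35:T/C; 37:T/C.
That gives 9 mismatches out of 44 aligned sites, so the Hamming distance is 9.

9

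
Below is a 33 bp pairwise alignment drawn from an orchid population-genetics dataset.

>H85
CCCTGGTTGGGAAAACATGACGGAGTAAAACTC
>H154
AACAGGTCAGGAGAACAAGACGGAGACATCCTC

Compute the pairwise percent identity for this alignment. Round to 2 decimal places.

Differing sites — 1:C/A; 2:C/A; 4:T/A; 8:T/C; 9:G/A; 13:A/G; 18:T/A; 26:T/A; 27:A/C; 29:A/T; 30:A/C.
22 of the 33 sites match, so the percent identity is 22/33 × 100 = 66.67%.

66.67%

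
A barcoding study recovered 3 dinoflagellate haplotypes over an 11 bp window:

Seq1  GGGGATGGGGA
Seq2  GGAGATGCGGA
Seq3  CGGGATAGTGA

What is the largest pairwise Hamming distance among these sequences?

Pairwise Hamming distances:
  Seq1 vs Seq2: 2
  Seq1 vs Seq3: 3
  Seq2 vs Seq3: 5
The largest is 5, between Seq2 and Seq3.

5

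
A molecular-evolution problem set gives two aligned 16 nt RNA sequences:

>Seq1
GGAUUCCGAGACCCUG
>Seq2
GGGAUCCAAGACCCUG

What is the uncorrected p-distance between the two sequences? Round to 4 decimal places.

Mismatches occur at site 3 (A/G), site 4 (U/A), site 8 (G/A).
There are 3 differences over 16 sites, so p = 3/16 = 0.1875.

0.1875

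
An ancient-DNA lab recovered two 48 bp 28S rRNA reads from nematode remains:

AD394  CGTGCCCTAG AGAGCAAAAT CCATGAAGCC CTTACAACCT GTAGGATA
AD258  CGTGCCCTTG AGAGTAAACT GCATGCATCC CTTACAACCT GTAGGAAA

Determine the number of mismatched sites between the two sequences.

7

Differing sites — 9:A/T; 15:C/T; 19:A/C; 21:C/G; 26:A/C; 28:G/T; 47:T/A.
That gives 7 mismatches out of 48 aligned sites, so the Hamming distance is 7.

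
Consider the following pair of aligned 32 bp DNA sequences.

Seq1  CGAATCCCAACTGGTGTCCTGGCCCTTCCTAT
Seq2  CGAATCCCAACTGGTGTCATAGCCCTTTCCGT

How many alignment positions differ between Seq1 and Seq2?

Mismatches occur at site 19 (C↔A), site 21 (G↔A), site 28 (C↔T), site 30 (T↔C), site 31 (A↔G).
That gives 5 mismatches out of 32 aligned sites, so the Hamming distance is 5.

5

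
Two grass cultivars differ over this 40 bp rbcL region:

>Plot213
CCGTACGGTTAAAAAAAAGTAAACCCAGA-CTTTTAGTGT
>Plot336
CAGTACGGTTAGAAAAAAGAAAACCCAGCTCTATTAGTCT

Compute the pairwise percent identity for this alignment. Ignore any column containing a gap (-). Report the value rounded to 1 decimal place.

84.6%

Excluding the 1 gap column leaves 39 comparable sites.
Mismatches occur at site 2 (C↔A), site 12 (A↔G), site 20 (T↔A), site 29 (A↔C), site 33 (T↔A), site 39 (G↔C).
33 of the 39 comparable sites match, so the percent identity is 33/39 × 100 = 84.6%.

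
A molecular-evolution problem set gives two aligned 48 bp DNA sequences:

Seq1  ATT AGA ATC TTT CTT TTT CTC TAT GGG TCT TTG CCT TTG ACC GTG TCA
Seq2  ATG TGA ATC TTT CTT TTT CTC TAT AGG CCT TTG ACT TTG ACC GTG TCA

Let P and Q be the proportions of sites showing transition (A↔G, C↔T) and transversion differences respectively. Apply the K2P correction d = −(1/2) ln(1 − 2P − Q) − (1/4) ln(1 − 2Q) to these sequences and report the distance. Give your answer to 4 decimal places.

The sequences differ at positions 3 (T/G, transversion), 4 (A/T, transversion), 25 (G/A, transition), 28 (T/C, transition), 34 (C/A, transversion).
Of the 5 differences, 2 transitions and 3 transversions over 48 sites: P = 2/48 = 0.041667, Q = 3/48 = 0.062500.
d = −0.5·ln(0.854166) − 0.25·ln(0.875000) = −0.5·(-0.157630) − 0.25·(-0.133531) = 0.1122.

0.1122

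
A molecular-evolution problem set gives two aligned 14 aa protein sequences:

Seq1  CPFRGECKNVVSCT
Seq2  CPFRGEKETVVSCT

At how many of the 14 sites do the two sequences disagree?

3

The sequences differ at positions 7 (C/K), 8 (K/E), 9 (N/T).
That gives 3 mismatches out of 14 aligned sites, so the Hamming distance is 3.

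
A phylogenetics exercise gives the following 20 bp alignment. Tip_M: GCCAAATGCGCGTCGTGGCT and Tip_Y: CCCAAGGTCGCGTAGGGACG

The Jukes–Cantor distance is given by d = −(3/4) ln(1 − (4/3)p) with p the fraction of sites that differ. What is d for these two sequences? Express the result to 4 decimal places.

0.5716

Mismatches occur at site 1 (G→C), site 6 (A→G), site 7 (T→G), site 8 (G→T), site 14 (C→A), site 16 (T→G), site 18 (G→A), site 20 (T→G).
p = 8/20 = 0.400000.
d = −0.75 · ln(1 − (4/3)·0.400000) = −0.75 · ln(0.466667) = −0.75 · (-0.762139) = 0.5716.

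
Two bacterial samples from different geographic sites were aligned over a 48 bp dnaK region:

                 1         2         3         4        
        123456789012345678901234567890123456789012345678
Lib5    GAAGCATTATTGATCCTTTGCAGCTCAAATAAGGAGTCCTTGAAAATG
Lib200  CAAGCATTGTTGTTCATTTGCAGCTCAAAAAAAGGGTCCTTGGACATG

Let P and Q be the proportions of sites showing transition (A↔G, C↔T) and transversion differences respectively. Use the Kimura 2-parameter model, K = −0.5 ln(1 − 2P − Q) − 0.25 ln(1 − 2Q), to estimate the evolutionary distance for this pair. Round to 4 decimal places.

Differing sites — 1:G/C (Tv); 9:A/G (Ti); 13:A/T (Tv); 16:C/A (Tv); 30:T/A (Tv); 33:G/A (Ti); 35:A/G (Ti); 43:A/G (Ti); 45:A/C (Tv).
Of the 9 differences, 4 transitions and 5 transversions over 48 sites: P = 4/48 = 0.083333, Q = 5/48 = 0.104167.
d = −0.5·ln(0.729167) − 0.25·ln(0.791666) = −0.5·(-0.315852) − 0.25·(-0.233616) = 0.2163.

0.2163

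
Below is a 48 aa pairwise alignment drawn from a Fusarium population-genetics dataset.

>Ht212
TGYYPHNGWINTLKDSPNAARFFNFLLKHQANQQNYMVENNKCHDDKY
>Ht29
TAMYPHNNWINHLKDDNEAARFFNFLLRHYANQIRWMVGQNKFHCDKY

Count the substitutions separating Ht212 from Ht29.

16

Differing sites — 2:G/A; 3:Y/M; 8:G/N; 12:T/H; 16:S/D; 17:P/N; 18:N/E; 28:K/R; 30:Q/Y; 34:Q/I; 35:N/R; 36:Y/W; 39:E/G; 40:N/Q; 43:C/F; 45:D/C.
That gives 16 mismatches out of 48 aligned sites, so the Hamming distance is 16.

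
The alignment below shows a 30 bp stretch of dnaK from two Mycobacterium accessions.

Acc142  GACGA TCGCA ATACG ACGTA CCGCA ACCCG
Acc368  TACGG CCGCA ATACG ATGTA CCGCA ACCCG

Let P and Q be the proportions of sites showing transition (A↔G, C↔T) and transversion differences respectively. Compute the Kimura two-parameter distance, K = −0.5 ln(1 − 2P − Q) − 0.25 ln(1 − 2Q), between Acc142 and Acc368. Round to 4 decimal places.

0.1501

Mismatches occur at site 1 (G↔T, transversion), site 5 (A↔G, transition), site 6 (T↔C, transition), site 17 (C↔T, transition).
Of the 4 differences, 3 transitions and 1 transversion over 30 sites: P = 3/30 = 0.100000, Q = 1/30 = 0.033333.
d = −0.5·ln(0.766667) − 0.25·ln(0.933334) = −0.5·(-0.265703) − 0.25·(-0.068992) = 0.1501.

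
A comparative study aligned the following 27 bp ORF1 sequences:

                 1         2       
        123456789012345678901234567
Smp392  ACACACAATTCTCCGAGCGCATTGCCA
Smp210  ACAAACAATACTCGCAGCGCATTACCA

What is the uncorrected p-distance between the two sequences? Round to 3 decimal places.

0.185

Differing sites — 4:C/A; 10:T/A; 14:C/G; 15:G/C; 24:G/A.
There are 5 differences over 27 sites, so p = 5/27 = 0.185.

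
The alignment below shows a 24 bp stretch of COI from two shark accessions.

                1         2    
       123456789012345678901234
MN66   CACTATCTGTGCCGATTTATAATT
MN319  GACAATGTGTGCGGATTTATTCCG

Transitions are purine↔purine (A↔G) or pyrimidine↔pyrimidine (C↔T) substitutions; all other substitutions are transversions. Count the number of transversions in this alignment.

7

The sequences differ at positions 1 (C/G, transversion), 4 (T/A, transversion), 7 (C/G, transversion), 13 (C/G, transversion), 21 (A/T, transversion), 22 (A/C, transversion), 23 (T/C, transition), 24 (T/G, transversion).
Of the 8 differences, 1 transition and 7 transversions, so the answer is 7.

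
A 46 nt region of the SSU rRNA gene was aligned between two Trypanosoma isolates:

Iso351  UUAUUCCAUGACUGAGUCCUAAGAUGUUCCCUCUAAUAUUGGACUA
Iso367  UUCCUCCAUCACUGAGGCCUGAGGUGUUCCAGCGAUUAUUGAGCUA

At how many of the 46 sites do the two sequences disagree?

The sequences differ at positions 3 (A/C), 4 (U/C), 10 (G/C), 17 (U/G), 21 (A/G), 24 (A/G), 31 (C/A), 32 (U/G), 34 (U/G), 36 (A/U), 42 (G/A), 43 (A/G).
That gives 12 mismatches out of 46 aligned sites, so the Hamming distance is 12.

12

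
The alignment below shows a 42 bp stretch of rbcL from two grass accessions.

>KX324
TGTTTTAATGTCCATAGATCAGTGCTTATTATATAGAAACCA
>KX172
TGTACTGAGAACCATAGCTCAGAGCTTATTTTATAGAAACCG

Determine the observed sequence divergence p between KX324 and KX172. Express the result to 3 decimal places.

The sequences differ at positions 4 (T/A), 5 (T/C), 7 (A/G), 9 (T/G), 10 (G/A), 11 (T/A), 18 (A/C), 23 (T/A), 31 (A/T), 42 (A/G).
There are 10 differences over 42 sites, so p = 10/42 = 0.238.

0.238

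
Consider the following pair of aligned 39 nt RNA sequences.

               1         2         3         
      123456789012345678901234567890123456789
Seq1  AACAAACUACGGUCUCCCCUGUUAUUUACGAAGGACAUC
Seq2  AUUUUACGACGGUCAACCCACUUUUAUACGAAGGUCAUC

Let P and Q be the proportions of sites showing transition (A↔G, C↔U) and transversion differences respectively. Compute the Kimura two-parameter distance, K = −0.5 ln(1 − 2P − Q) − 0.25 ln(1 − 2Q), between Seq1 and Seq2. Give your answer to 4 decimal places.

Mismatches occur at site 2 (A→U, transversion), site 3 (C→U, transition), site 4 (A→U, transversion), site 5 (A→U, transversion), site 8 (U→G, transversion), site 15 (U→A, transversion), site 16 (C→A, transversion), site 20 (U→A, transversion), site 21 (G→C, transversion), site 24 (A→U, transversion), site 26 (U→A, transversion), site 35 (A→U, transversion).
Of the 12 differences, 1 transition and 11 transversions over 39 sites: P = 1/39 = 0.025641, Q = 11/39 = 0.282051.
d = −0.5·ln(0.666667) − 0.25·ln(0.435898) = −0.5·(-0.405465) − 0.25·(-0.830347) = 0.4103.

0.4103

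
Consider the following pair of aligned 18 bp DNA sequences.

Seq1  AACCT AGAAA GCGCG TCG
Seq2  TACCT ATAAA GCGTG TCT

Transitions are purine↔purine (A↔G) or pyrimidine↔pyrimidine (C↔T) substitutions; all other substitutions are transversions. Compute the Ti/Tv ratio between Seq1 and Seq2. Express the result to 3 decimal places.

0.333

Mismatches occur at site 1 (A→T, transversion), site 7 (G→T, transversion), site 14 (C→T, transition), site 18 (G→T, transversion).
Of the 4 differences, 1 transition and 3 transversions, so Ti/Tv = 1/3 = 0.333.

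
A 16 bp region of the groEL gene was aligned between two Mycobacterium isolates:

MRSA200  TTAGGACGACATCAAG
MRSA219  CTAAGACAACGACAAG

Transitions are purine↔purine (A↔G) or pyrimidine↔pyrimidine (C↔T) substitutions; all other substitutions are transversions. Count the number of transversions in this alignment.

1

Mismatches occur at site 1 (T→C, transition), site 4 (G→A, transition), site 8 (G→A, transition), site 11 (A→G, transition), site 12 (T→A, transversion).
Of the 5 differences, 4 transitions and 1 transversion, so the answer is 1.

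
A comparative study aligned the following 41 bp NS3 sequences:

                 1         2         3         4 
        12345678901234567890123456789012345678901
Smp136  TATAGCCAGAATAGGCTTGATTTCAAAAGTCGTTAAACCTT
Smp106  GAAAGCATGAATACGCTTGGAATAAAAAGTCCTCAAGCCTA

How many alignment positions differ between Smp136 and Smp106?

13

The sequences differ at positions 1 (T/G), 3 (T/A), 7 (C/A), 8 (A/T), 14 (G/C), 20 (A/G), 21 (T/A), 22 (T/A), 24 (C/A), 32 (G/C), 34 (T/C), 37 (A/G), 41 (T/A).
That gives 13 mismatches out of 41 aligned sites, so the Hamming distance is 13.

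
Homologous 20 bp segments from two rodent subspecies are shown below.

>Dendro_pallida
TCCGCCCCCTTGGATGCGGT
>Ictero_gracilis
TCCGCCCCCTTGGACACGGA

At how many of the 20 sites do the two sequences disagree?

Mismatches occur at site 15 (T→C), site 16 (G→A), site 20 (T→A).
That gives 3 mismatches out of 20 aligned sites, so the Hamming distance is 3.

3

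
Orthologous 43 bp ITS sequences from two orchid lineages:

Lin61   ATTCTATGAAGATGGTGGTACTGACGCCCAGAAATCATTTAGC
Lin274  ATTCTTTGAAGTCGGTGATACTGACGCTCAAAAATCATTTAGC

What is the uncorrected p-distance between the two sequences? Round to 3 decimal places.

Mismatches occur at site 6 (A↔T), site 12 (A↔T), site 13 (T↔C), site 18 (G↔A), site 28 (C↔T), site 31 (G↔A).
There are 6 differences over 43 sites, so p = 6/43 = 0.140.

0.140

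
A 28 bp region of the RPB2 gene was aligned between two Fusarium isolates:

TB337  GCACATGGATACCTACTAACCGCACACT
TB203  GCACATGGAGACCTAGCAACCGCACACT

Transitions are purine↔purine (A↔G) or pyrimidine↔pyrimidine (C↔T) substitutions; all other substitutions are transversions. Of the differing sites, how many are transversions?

The sequences differ at positions 10 (T/G, transversion), 16 (C/G, transversion), 17 (T/C, transition).
Of the 3 differences, 1 transition and 2 transversions, so the answer is 2.

2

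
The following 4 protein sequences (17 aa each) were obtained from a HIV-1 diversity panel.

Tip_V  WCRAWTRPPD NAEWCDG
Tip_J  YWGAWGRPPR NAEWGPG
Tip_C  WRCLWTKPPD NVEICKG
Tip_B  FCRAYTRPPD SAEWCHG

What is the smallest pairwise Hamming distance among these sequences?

4

Pairwise Hamming distances:
  Tip_V vs Tip_J: 7
  Tip_V vs Tip_C: 7
  Tip_V vs Tip_B: 4
  Tip_J vs Tip_C: 11
  Tip_J vs Tip_B: 9
  Tip_C vs Tip_B: 10
The smallest is 4, between Tip_V and Tip_B.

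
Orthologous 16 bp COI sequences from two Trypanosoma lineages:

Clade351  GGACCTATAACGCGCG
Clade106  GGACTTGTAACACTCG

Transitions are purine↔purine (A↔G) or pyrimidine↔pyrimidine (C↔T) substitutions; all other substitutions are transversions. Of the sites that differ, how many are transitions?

3

The sequences differ at positions 5 (C/T, transition), 7 (A/G, transition), 12 (G/A, transition), 14 (G/T, transversion).
Of the 4 differences, 3 transitions and 1 transversion, so the answer is 3.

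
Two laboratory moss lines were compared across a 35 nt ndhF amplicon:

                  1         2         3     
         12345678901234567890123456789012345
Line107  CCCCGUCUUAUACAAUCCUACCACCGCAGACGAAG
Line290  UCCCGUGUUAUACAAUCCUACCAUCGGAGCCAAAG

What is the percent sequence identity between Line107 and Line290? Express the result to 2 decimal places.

82.86%

Mismatches occur at site 1 (C/U), site 7 (C/G), site 24 (C/U), site 27 (C/G), site 30 (A/C), site 32 (G/A).
29 of the 35 sites match, so the percent identity is 29/35 × 100 = 82.86%.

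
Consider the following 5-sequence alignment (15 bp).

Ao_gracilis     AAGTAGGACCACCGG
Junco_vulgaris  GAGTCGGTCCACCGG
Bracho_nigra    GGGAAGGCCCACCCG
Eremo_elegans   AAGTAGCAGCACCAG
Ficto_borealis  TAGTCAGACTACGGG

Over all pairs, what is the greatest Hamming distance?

9

Pairwise Hamming distances:
  Ao_gracilis vs Junco_vulgaris: 3
  Ao_gracilis vs Bracho_nigra: 5
  Ao_gracilis vs Eremo_elegans: 3
  Ao_gracilis vs Ficto_borealis: 5
  Junco_vulgaris vs Bracho_nigra: 5
  Junco_vulgaris vs Eremo_elegans: 6
  Junco_vulgaris vs Ficto_borealis: 5
  Bracho_nigra vs Eremo_elegans: 7
  Bracho_nigra vs Ficto_borealis: 9
  Eremo_elegans vs Ficto_borealis: 8
The largest is 9, between Bracho_nigra and Ficto_borealis.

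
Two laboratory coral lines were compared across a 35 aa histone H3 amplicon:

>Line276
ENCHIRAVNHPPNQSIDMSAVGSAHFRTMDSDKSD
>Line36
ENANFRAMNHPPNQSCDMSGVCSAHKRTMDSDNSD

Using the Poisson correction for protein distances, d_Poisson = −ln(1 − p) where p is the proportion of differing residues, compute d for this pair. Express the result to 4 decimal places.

Differing sites — 3:C/A; 4:H/N; 5:I/F; 8:V/M; 16:I/C; 20:A/G; 22:G/C; 26:F/K; 33:K/N.
p = 9/35 = 0.257143.
d = −ln(1 − 0.257143) = −ln(0.742857) = 0.2973.

0.2973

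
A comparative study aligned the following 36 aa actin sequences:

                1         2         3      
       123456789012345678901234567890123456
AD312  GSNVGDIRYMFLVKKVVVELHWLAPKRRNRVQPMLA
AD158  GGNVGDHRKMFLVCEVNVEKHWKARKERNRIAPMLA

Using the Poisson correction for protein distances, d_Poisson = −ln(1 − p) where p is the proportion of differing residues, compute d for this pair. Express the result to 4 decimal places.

Differing sites — 2:S/G; 7:I/H; 9:Y/K; 14:K/C; 15:K/E; 17:V/N; 20:L/K; 23:L/K; 25:P/R; 27:R/E; 31:V/I; 32:Q/A.
p = 12/36 = 0.333333.
d = −ln(1 − 0.333333) = −ln(0.666667) = 0.4055.

0.4055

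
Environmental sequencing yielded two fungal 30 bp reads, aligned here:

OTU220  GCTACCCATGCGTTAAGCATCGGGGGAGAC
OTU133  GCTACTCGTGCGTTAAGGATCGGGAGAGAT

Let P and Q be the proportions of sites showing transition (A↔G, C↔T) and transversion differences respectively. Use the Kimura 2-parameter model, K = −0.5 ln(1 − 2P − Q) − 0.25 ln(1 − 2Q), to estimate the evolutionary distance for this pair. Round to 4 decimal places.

Mismatches occur at site 6 (C↔T, transition), site 8 (A↔G, transition), site 18 (C↔G, transversion), site 25 (G↔A, transition), site 30 (C↔T, transition).
Of the 5 differences, 4 transitions and 1 transversion over 30 sites: P = 4/30 = 0.133333, Q = 1/30 = 0.033333.
d = −0.5·ln(0.700001) − 0.25·ln(0.933334) = −0.5·(-0.356674) − 0.25·(-0.068992) = 0.1956.

0.1956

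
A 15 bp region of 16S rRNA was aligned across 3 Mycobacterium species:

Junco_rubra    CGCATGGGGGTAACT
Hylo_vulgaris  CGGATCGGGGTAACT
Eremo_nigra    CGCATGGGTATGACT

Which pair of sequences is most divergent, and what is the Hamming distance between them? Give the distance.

5

Pairwise Hamming distances:
  Junco_rubra vs Hylo_vulgaris: 2
  Junco_rubra vs Eremo_nigra: 3
  Hylo_vulgaris vs Eremo_nigra: 5
The largest is 5, between Hylo_vulgaris and Eremo_nigra.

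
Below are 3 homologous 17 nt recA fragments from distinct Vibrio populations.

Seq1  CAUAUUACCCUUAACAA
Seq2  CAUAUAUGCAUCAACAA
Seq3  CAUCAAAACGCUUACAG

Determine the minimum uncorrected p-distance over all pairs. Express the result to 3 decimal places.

0.294

Pairwise Hamming distances:
  Seq1 vs Seq2: 5
  Seq1 vs Seq3: 8
  Seq2 vs Seq3: 9
The smallest is 5 mismatches, between Seq1 and Seq2; p = 5/17 = 0.294.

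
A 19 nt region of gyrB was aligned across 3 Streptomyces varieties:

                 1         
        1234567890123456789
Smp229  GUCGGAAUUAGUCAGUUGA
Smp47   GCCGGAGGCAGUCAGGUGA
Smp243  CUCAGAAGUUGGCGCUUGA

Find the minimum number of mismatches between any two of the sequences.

5

Pairwise Hamming distances:
  Smp229 vs Smp47: 5
  Smp229 vs Smp243: 7
  Smp47 vs Smp243: 10
The smallest is 5, between Smp229 and Smp47.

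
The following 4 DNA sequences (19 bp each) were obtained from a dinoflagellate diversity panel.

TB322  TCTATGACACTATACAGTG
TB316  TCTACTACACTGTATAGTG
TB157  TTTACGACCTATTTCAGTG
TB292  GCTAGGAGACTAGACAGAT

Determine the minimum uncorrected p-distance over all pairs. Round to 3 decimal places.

0.211

Pairwise Hamming distances:
  TB322 vs TB316: 4
  TB322 vs TB157: 7
  TB322 vs TB292: 6
  TB316 vs TB157: 8
  TB316 vs TB292: 9
  TB157 vs TB292: 12
The smallest is 4 mismatches, between TB322 and TB316; p = 4/19 = 0.211.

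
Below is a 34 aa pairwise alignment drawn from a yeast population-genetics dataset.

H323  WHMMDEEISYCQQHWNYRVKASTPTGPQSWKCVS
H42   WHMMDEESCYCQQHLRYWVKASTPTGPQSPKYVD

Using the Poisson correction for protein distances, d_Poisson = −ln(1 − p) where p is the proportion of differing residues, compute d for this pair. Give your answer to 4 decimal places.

Differing sites — 8:I/S; 9:S/C; 15:W/L; 16:N/R; 18:R/W; 30:W/P; 32:C/Y; 34:S/D.
p = 8/34 = 0.235294.
d = −ln(1 − 0.235294) = −ln(0.764706) = 0.2683.

0.2683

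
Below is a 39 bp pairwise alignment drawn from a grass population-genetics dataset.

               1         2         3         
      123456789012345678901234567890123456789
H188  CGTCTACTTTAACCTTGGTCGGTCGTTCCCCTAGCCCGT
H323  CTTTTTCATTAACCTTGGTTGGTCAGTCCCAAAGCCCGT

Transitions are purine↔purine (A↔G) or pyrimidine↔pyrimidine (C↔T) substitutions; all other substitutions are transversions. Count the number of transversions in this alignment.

The sequences differ at positions 2 (G/T, transversion), 4 (C/T, transition), 6 (A/T, transversion), 8 (T/A, transversion), 20 (C/T, transition), 25 (G/A, transition), 26 (T/G, transversion), 31 (C/A, transversion), 32 (T/A, transversion).
Of the 9 differences, 3 transitions and 6 transversions, so the answer is 6.

6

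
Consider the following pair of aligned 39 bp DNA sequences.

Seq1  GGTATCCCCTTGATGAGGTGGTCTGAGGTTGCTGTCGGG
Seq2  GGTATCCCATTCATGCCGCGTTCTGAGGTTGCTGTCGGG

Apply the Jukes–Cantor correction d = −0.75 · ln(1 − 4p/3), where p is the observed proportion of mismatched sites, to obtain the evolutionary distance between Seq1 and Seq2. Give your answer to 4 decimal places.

Mismatches occur at site 9 (C→A), site 12 (G→C), site 16 (A→C), site 17 (G→C), site 19 (T→C), site 21 (G→T).
p = 6/39 = 0.153846.
d = −0.75 · ln(1 − (4/3)·0.153846) = −0.75 · ln(0.794872) = −0.75 · (-0.229574) = 0.1722.

0.1722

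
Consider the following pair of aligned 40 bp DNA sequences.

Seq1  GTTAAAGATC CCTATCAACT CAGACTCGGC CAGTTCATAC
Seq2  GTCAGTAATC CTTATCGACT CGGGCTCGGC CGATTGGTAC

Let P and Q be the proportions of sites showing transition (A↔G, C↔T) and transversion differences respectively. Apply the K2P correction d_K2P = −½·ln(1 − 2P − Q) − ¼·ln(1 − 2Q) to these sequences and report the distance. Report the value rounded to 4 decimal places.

Differing sites — 3:T/C (Ti); 5:A/G (Ti); 6:A/T (Tv); 7:G/A (Ti); 12:C/T (Ti); 17:A/G (Ti); 22:A/G (Ti); 24:A/G (Ti); 32:A/G (Ti); 33:G/A (Ti); 36:C/G (Tv); 37:A/G (Ti).
Of the 12 differences, 10 transitions and 2 transversions over 40 sites: P = 10/40 = 0.250000, Q = 2/40 = 0.050000.
d = −0.5·ln(0.450000) − 0.25·ln(0.900000) = −0.5·(-0.798508) − 0.25·(-0.105361) = 0.4256.

0.4256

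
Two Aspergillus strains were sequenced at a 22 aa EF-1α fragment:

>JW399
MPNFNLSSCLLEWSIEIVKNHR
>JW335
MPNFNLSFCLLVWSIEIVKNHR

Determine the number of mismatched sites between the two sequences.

Differing sites — 8:S/F; 12:E/V.
That gives 2 mismatches out of 22 aligned sites, so the Hamming distance is 2.

2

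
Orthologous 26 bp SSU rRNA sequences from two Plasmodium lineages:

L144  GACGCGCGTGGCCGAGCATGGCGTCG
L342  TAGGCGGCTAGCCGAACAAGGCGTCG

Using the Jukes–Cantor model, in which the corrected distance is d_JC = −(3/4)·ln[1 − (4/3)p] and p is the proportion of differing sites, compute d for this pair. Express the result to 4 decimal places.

Differing sites — 1:G/T; 3:C/G; 7:C/G; 8:G/C; 10:G/A; 16:G/A; 19:T/A.
p = 7/26 = 0.269231.
d = −0.75 · ln(1 − (4/3)·0.269231) = −0.75 · ln(0.641025) = −0.75 · (-0.444687) = 0.3335.

0.3335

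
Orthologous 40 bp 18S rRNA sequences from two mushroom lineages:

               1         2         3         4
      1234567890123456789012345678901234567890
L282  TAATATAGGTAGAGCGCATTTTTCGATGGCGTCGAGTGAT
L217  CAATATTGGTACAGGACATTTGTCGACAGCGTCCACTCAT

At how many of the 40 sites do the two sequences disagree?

11

Mismatches occur at site 1 (T→C), site 7 (A→T), site 12 (G→C), site 15 (C→G), site 16 (G→A), site 22 (T→G), site 27 (T→C), site 28 (G→A), site 34 (G→C), site 36 (G→C), site 38 (G→C).
That gives 11 mismatches out of 40 aligned sites, so the Hamming distance is 11.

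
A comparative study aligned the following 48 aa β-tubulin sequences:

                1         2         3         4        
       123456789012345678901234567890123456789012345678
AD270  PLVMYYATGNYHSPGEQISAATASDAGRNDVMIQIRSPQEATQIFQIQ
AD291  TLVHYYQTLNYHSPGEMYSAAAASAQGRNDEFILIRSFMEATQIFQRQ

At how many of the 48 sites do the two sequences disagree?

Differing sites — 1:P/T; 4:M/H; 7:A/Q; 9:G/L; 17:Q/M; 18:I/Y; 22:T/A; 25:D/A; 26:A/Q; 31:V/E; 32:M/F; 34:Q/L; 38:P/F; 39:Q/M; 47:I/R.
That gives 15 mismatches out of 48 aligned sites, so the Hamming distance is 15.

15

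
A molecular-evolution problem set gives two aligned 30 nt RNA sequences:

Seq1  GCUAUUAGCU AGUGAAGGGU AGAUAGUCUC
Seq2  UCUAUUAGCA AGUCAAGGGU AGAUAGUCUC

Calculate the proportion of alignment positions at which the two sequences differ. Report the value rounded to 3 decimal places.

0.100

Differing sites — 1:G/U; 10:U/A; 14:G/C.
There are 3 differences over 30 sites, so p = 3/30 = 0.100.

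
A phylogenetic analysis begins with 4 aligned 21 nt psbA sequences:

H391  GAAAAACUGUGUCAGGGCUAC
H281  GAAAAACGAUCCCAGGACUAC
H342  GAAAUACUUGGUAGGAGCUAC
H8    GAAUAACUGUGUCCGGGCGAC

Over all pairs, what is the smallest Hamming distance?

Pairwise Hamming distances:
  H391 vs H281: 5
  H391 vs H342: 6
  H391 vs H8: 3
  H281 vs H342: 10
  H281 vs H8: 8
  H342 vs H8: 8
The smallest is 3, between H391 and H8.

3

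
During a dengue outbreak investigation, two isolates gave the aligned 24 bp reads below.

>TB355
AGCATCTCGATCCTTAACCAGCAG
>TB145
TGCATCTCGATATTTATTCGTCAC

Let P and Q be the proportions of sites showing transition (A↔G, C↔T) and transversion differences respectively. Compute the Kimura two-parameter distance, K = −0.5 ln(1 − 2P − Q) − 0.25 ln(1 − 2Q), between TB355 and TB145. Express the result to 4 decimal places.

0.4413

The sequences differ at positions 1 (A/T, transversion), 12 (C/A, transversion), 13 (C/T, transition), 17 (A/T, transversion), 18 (C/T, transition), 20 (A/G, transition), 21 (G/T, transversion), 24 (G/C, transversion).
Of the 8 differences, 3 transitions and 5 transversions over 24 sites: P = 3/24 = 0.125000, Q = 5/24 = 0.208333.
d = −0.5·ln(0.541667) − 0.25·ln(0.583334) = −0.5·(-0.613104) − 0.25·(-0.538995) = 0.4413.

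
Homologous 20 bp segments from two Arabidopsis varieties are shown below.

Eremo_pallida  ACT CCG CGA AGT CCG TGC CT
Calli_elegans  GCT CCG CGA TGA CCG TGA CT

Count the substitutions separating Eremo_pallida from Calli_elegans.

Mismatches occur at site 1 (A/G), site 10 (A/T), site 12 (T/A), site 18 (C/A).
That gives 4 mismatches out of 20 aligned sites, so the Hamming distance is 4.

4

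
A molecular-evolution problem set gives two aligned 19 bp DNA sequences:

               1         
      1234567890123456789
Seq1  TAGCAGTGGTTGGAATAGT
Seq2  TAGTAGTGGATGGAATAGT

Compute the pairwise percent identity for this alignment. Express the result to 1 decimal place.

Mismatches occur at site 4 (C→T), site 10 (T→A).
17 of the 19 sites match, so the percent identity is 17/19 × 100 = 89.5%.

89.5%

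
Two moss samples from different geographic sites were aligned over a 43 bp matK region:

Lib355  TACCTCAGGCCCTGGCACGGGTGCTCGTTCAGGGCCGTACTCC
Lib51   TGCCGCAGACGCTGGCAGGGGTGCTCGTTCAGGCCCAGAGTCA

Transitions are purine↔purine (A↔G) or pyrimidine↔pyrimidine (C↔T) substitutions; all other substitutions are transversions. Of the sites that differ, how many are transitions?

3

The sequences differ at positions 2 (A/G, transition), 5 (T/G, transversion), 9 (G/A, transition), 11 (C/G, transversion), 18 (C/G, transversion), 34 (G/C, transversion), 37 (G/A, transition), 38 (T/G, transversion), 40 (C/G, transversion), 43 (C/A, transversion).
Of the 10 differences, 3 transitions and 7 transversions, so the answer is 3.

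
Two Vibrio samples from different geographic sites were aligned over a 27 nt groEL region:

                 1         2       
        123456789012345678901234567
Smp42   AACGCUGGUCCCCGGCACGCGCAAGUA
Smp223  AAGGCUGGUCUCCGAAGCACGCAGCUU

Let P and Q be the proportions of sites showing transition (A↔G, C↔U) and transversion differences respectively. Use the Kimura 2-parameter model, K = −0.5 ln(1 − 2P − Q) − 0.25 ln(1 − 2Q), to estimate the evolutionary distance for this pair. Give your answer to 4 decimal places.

Differing sites — 3:C/G (Tv); 11:C/U (Ti); 15:G/A (Ti); 16:C/A (Tv); 17:A/G (Ti); 19:G/A (Ti); 24:A/G (Ti); 25:G/C (Tv); 27:A/U (Tv).
Of the 9 differences, 5 transitions and 4 transversions over 27 sites: P = 5/27 = 0.185185, Q = 4/27 = 0.148148.
d = −0.5·ln(0.481482) − 0.25·ln(0.703704) = −0.5·(-0.730886) − 0.25·(-0.351397) = 0.4533.

0.4533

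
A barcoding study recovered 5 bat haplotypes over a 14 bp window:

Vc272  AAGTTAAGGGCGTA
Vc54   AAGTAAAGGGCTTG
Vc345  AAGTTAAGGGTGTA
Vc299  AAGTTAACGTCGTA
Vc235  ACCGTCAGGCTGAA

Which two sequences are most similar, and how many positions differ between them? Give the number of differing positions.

Pairwise Hamming distances:
  Vc272 vs Vc54: 3
  Vc272 vs Vc345: 1
  Vc272 vs Vc299: 2
  Vc272 vs Vc235: 7
  Vc54 vs Vc345: 4
  Vc54 vs Vc299: 5
  Vc54 vs Vc235: 10
  Vc345 vs Vc299: 3
  Vc345 vs Vc235: 6
  Vc299 vs Vc235: 8
The smallest is 1, between Vc272 and Vc345.

1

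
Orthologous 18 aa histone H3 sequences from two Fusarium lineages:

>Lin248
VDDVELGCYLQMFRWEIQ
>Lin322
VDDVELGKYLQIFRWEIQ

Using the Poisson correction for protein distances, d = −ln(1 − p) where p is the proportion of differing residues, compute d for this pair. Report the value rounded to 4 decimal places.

Mismatches occur at site 8 (C→K), site 12 (M→I).
p = 2/18 = 0.111111.
d = −ln(1 − 0.111111) = −ln(0.888889) = 0.1178.

0.1178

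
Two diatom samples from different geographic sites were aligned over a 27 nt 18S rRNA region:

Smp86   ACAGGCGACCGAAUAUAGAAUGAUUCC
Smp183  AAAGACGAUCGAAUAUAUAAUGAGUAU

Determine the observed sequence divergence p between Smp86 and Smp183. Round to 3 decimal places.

0.259

The sequences differ at positions 2 (C/A), 5 (G/A), 9 (C/U), 18 (G/U), 24 (U/G), 26 (C/A), 27 (C/U).
There are 7 differences over 27 sites, so p = 7/27 = 0.259.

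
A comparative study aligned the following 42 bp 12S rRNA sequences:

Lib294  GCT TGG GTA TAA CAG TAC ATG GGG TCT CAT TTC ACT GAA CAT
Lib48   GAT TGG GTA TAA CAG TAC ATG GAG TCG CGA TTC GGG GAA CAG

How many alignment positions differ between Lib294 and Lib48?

9

The sequences differ at positions 2 (C/A), 23 (G/A), 27 (T/G), 29 (A/G), 30 (T/A), 34 (A/G), 35 (C/G), 36 (T/G), 42 (T/G).
That gives 9 mismatches out of 42 aligned sites, so the Hamming distance is 9.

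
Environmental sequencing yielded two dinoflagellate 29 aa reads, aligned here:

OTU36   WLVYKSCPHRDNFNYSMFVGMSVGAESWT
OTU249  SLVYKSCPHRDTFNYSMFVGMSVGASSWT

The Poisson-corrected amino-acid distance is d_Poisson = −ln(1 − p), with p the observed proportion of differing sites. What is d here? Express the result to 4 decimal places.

Mismatches occur at site 1 (W↔S), site 12 (N↔T), site 26 (E↔S).
p = 3/29 = 0.103448.
d = −ln(1 − 0.103448) = −ln(0.896552) = 0.1092.

0.1092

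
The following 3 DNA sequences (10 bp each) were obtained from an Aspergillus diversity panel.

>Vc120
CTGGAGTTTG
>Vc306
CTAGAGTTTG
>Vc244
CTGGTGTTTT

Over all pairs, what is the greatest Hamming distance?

Pairwise Hamming distances:
  Vc120 vs Vc306: 1
  Vc120 vs Vc244: 2
  Vc306 vs Vc244: 3
The largest is 3, between Vc306 and Vc244.

3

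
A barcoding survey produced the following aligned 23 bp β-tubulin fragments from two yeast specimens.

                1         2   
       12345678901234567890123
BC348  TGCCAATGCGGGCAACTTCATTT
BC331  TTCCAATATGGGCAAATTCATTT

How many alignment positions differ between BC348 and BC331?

Mismatches occur at site 2 (G→T), site 8 (G→A), site 9 (C→T), site 16 (C→A).
That gives 4 mismatches out of 23 aligned sites, so the Hamming distance is 4.

4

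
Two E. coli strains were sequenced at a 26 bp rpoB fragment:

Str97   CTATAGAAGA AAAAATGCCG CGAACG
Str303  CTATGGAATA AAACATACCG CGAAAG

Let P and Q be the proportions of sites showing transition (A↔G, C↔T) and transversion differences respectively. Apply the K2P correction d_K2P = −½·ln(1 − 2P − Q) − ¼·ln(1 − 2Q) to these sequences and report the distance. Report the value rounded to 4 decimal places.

Differing sites — 5:A/G (Ti); 9:G/T (Tv); 14:A/C (Tv); 17:G/A (Ti); 25:C/A (Tv).
Of the 5 differences, 2 transitions and 3 transversions over 26 sites: P = 2/26 = 0.076923, Q = 3/26 = 0.115385.
d = −0.5·ln(0.730769) − 0.25·ln(0.769230) = −0.5·(-0.313658) − 0.25·(-0.262365) = 0.2224.

0.2224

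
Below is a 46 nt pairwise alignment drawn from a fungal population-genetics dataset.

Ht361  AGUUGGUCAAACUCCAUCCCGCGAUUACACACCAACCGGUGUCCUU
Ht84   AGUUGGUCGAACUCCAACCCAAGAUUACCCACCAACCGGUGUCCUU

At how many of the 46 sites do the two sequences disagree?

Mismatches occur at site 9 (A→G), site 17 (U→A), site 21 (G→A), site 22 (C→A), site 29 (A→C).
That gives 5 mismatches out of 46 aligned sites, so the Hamming distance is 5.

5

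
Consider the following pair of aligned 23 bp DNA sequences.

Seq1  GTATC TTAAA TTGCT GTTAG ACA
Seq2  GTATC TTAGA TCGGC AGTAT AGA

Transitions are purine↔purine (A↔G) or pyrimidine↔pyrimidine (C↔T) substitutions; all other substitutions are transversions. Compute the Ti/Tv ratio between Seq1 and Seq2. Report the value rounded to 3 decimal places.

1.000

Differing sites — 9:A/G (Ti); 12:T/C (Ti); 14:C/G (Tv); 15:T/C (Ti); 16:G/A (Ti); 17:T/G (Tv); 20:G/T (Tv); 22:C/G (Tv).
Of the 8 differences, 4 transitions and 4 transversions, so Ti/Tv = 4/4 = 1.000.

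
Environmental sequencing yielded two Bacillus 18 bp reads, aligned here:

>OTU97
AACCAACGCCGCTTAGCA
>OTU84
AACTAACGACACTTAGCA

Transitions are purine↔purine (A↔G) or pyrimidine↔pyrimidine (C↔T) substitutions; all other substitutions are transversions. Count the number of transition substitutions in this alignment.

Mismatches occur at site 4 (C/T, transition), site 9 (C/A, transversion), site 11 (G/A, transition).
Of the 3 differences, 2 transitions and 1 transversion, so the answer is 2.

2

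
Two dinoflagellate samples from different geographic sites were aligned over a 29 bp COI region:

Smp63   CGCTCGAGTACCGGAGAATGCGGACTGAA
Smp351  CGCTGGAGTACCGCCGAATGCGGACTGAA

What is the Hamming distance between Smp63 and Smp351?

Differing sites — 5:C/G; 14:G/C; 15:A/C.
That gives 3 mismatches out of 29 aligned sites, so the Hamming distance is 3.

3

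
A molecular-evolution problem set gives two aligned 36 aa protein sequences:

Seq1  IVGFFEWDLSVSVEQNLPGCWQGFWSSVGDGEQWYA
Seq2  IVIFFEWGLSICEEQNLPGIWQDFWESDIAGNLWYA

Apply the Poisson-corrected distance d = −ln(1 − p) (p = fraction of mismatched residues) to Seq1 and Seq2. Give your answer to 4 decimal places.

Mismatches occur at site 3 (G/I), site 8 (D/G), site 11 (V/I), site 12 (S/C), site 13 (V/E), site 20 (C/I), site 23 (G/D), site 26 (S/E), site 28 (V/D), site 29 (G/I), site 30 (D/A), site 32 (E/N), site 33 (Q/L).
p = 13/36 = 0.361111.
d = −ln(1 − 0.361111) = −ln(0.638889) = 0.4480.

0.4480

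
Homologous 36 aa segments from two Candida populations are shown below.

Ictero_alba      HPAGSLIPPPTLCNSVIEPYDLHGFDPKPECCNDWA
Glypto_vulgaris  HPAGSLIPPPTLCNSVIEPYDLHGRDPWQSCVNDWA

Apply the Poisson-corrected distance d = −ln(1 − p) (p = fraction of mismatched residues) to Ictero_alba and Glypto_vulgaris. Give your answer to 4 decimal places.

0.1495

The sequences differ at positions 25 (F/R), 28 (K/W), 29 (P/Q), 30 (E/S), 32 (C/V).
p = 5/36 = 0.138889.
d = −ln(1 − 0.138889) = −ln(0.861111) = 0.1495.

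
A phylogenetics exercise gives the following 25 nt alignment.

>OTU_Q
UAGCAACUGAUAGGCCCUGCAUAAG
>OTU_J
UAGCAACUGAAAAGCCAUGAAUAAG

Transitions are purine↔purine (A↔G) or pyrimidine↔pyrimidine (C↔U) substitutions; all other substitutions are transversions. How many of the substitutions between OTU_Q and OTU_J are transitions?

1

Differing sites — 11:U/A (Tv); 13:G/A (Ti); 17:C/A (Tv); 20:C/A (Tv).
Of the 4 differences, 1 transition and 3 transversions, so the answer is 1.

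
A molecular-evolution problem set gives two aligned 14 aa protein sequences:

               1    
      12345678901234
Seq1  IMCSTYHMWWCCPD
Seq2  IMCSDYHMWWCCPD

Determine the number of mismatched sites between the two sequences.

1

Differing sites — 5:T/D.
That gives 1 mismatch out of 14 aligned sites, so the Hamming distance is 1.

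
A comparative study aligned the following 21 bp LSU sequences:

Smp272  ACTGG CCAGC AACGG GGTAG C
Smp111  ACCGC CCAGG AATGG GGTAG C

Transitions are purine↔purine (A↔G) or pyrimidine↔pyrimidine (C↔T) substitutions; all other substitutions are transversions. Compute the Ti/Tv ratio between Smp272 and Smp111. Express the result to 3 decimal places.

Differing sites — 3:T/C (Ti); 5:G/C (Tv); 10:C/G (Tv); 13:C/T (Ti).
Of the 4 differences, 2 transitions and 2 transversions, so Ti/Tv = 2/2 = 1.000.

1.000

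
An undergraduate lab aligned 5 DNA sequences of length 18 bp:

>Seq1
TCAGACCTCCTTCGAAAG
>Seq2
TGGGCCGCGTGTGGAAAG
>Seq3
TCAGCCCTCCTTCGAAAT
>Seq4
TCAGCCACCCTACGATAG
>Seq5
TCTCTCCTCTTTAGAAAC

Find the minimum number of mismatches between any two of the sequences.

Pairwise Hamming distances:
  Seq1 vs Seq2: 9
  Seq1 vs Seq3: 2
  Seq1 vs Seq4: 5
  Seq1 vs Seq5: 6
  Seq2 vs Seq3: 9
  Seq2 vs Seq4: 9
  Seq2 vs Seq5: 10
  Seq3 vs Seq4: 5
  Seq3 vs Seq5: 6
  Seq4 vs Seq5: 10
The smallest is 2, between Seq1 and Seq3.

2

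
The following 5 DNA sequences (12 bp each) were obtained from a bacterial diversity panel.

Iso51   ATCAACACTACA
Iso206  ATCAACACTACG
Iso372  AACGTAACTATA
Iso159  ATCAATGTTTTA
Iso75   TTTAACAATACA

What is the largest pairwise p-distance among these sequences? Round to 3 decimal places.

0.667

Pairwise Hamming distances:
  Iso51 vs Iso206: 1
  Iso51 vs Iso372: 5
  Iso51 vs Iso159: 5
  Iso51 vs Iso75: 3
  Iso206 vs Iso372: 6
  Iso206 vs Iso159: 6
  Iso206 vs Iso75: 4
  Iso372 vs Iso159: 7
  Iso372 vs Iso75: 8
  Iso159 vs Iso75: 7
The largest is 8 mismatches, between Iso372 and Iso75; p = 8/12 = 0.667.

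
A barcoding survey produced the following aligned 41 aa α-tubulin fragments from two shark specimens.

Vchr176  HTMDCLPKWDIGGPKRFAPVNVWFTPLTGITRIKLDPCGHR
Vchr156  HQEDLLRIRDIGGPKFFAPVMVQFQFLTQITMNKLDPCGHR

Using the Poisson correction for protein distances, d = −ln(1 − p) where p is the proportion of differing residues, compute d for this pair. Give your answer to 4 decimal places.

Differing sites — 2:T/Q; 3:M/E; 5:C/L; 7:P/R; 8:K/I; 9:W/R; 16:R/F; 21:N/M; 23:W/Q; 25:T/Q; 26:P/F; 29:G/Q; 32:R/M; 33:I/N.
p = 14/41 = 0.341463.
d = −ln(1 − 0.341463) = −ln(0.658537) = 0.4177.

0.4177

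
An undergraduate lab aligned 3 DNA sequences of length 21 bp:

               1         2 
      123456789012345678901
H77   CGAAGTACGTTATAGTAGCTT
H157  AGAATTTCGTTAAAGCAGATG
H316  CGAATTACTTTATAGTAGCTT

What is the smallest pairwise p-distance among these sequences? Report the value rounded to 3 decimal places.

0.095

Pairwise Hamming distances:
  H77 vs H157: 7
  H77 vs H316: 2
  H157 vs H316: 7
The smallest is 2 mismatches, between H77 and H316; p = 2/21 = 0.095.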